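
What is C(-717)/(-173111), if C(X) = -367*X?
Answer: -263139/173111 ≈ -1.5201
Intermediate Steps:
C(-717)/(-173111) = -367*(-717)/(-173111) = 263139*(-1/173111) = -263139/173111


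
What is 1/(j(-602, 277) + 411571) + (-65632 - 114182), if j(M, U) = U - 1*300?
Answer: -74002092071/411548 ≈ -1.7981e+5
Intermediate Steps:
j(M, U) = -300 + U (j(M, U) = U - 300 = -300 + U)
1/(j(-602, 277) + 411571) + (-65632 - 114182) = 1/((-300 + 277) + 411571) + (-65632 - 114182) = 1/(-23 + 411571) - 179814 = 1/411548 - 179814 = -74002092071/411548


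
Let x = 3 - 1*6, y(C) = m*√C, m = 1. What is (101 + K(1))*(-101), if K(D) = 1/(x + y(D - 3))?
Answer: -111908/11 + 101*I*√2/11 ≈ -10173.0 + 12.985*I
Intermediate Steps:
y(C) = √C (y(C) = 1*√C = √C)
x = -3 (x = 3 - 6 = -3)
K(D) = 1/(-3 + √(-3 + D)) (K(D) = 1/(-3 + √(D - 3)) = 1/(-3 + √(-3 + D)))
(101 + K(1))*(-101) = (101 + 1/(-3 + √(-3 + 1)))*(-101) = (101 + 1/(-3 + √(-2)))*(-101) = (101 + 1/(-3 + I*√2))*(-101) = -10201 - 101/(-3 + I*√2)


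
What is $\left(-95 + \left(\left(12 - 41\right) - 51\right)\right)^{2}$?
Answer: $30625$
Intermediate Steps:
$\left(-95 + \left(\left(12 - 41\right) - 51\right)\right)^{2} = \left(-95 - 80\right)^{2} = \left(-175\right)^{2} = 30625$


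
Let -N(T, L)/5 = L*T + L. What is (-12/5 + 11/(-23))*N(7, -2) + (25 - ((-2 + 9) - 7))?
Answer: -4721/23 ≈ -205.26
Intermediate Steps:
N(T, L) = -5*L - 5*L*T (N(T, L) = -5*(L*T + L) = -5*(L + L*T) = -5*L - 5*L*T)
(-12/5 + 11/(-23))*N(7, -2) + (25 - ((-2 + 9) - 7)) = (-12/5 + 11/(-23))*(-5*(-2)*(1 + 7)) + (25 - ((-2 + 9) - 7)) = (-12*⅕ + 11*(-1/23))*(-5*(-2)*8) + (25 - (7 - 7)) = (-12/5 - 11/23)*80 + (25 - 1*0) = -331/115*80 + (25 + 0) = -5296/23 + 25 = -4721/23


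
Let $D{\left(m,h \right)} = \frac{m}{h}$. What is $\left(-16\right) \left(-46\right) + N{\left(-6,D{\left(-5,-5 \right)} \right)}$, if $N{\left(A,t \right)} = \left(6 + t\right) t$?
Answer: $743$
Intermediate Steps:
$N{\left(A,t \right)} = t \left(6 + t\right)$
$\left(-16\right) \left(-46\right) + N{\left(-6,D{\left(-5,-5 \right)} \right)} = \left(-16\right) \left(-46\right) + - \frac{5}{-5} \left(6 - \frac{5}{-5}\right) = 736 + \left(-5\right) \left(- \frac{1}{5}\right) \left(6 - -1\right) = 736 + 1 \left(6 + 1\right) = 736 + 1 \cdot 7 = 736 + 7 = 743$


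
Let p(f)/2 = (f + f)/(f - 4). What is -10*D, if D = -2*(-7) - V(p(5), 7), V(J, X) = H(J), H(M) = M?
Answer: 60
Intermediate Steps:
p(f) = 4*f/(-4 + f) (p(f) = 2*((f + f)/(f - 4)) = 2*((2*f)/(-4 + f)) = 2*(2*f/(-4 + f)) = 4*f/(-4 + f))
V(J, X) = J
D = -6 (D = -2*(-7) - 4*5/(-4 + 5) = 14 - 4*5/1 = 14 - 4*5 = 14 - 1*20 = 14 - 20 = -6)
-10*D = -10*(-6) = 60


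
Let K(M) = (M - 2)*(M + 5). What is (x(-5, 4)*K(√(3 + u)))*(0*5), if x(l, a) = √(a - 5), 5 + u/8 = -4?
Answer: 0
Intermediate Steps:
u = -72 (u = -40 + 8*(-4) = -40 - 32 = -72)
x(l, a) = √(-5 + a)
K(M) = (-2 + M)*(5 + M)
(x(-5, 4)*K(√(3 + u)))*(0*5) = (√(-5 + 4)*(-10 + (√(3 - 72))² + 3*√(3 - 72)))*(0*5) = (√(-1)*(-10 + (√(-69))² + 3*√(-69)))*0 = (I*(-10 + (I*√69)² + 3*(I*√69)))*0 = (I*(-10 - 69 + 3*I*√69))*0 = (I*(-79 + 3*I*√69))*0 = 0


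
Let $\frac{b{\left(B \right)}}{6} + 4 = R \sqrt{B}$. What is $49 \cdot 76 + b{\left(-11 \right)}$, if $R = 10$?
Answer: $3700 + 60 i \sqrt{11} \approx 3700.0 + 199.0 i$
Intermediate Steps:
$b{\left(B \right)} = -24 + 60 \sqrt{B}$ ($b{\left(B \right)} = -24 + 6 \cdot 10 \sqrt{B} = -24 + 60 \sqrt{B}$)
$49 \cdot 76 + b{\left(-11 \right)} = 49 \cdot 76 - \left(24 - 60 \sqrt{-11}\right) = 3724 - \left(24 - 60 i \sqrt{11}\right) = 3700 + 60 i \sqrt{11}$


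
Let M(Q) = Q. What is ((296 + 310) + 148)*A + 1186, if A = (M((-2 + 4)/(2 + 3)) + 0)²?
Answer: 32666/25 ≈ 1306.6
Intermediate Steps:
A = 4/25 (A = ((-2 + 4)/(2 + 3) + 0)² = (2/5 + 0)² = (2*(⅕) + 0)² = (⅖ + 0)² = (⅖)² = 4/25 ≈ 0.16000)
((296 + 310) + 148)*A + 1186 = ((296 + 310) + 148)*(4/25) + 1186 = (606 + 148)*(4/25) + 1186 = 754*(4/25) + 1186 = 3016/25 + 1186 = 32666/25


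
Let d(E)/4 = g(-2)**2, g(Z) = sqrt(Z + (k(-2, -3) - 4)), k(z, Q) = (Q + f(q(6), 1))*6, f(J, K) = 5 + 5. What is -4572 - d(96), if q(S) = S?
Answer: -4716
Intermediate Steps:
f(J, K) = 10
k(z, Q) = 60 + 6*Q (k(z, Q) = (Q + 10)*6 = (10 + Q)*6 = 60 + 6*Q)
g(Z) = sqrt(38 + Z) (g(Z) = sqrt(Z + ((60 + 6*(-3)) - 4)) = sqrt(Z + ((60 - 18) - 4)) = sqrt(Z + (42 - 4)) = sqrt(Z + 38) = sqrt(38 + Z))
d(E) = 144 (d(E) = 4*(sqrt(38 - 2))**2 = 4*(sqrt(36))**2 = 4*6**2 = 4*36 = 144)
-4572 - d(96) = -4572 - 1*144 = -4572 - 144 = -4716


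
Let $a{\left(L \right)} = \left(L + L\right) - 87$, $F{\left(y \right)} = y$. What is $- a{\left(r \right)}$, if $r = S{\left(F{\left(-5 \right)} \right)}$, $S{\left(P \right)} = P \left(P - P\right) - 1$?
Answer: $89$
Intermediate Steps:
$S{\left(P \right)} = -1$ ($S{\left(P \right)} = P 0 - 1 = 0 - 1 = -1$)
$r = -1$
$a{\left(L \right)} = -87 + 2 L$ ($a{\left(L \right)} = 2 L - 87 = -87 + 2 L$)
$- a{\left(r \right)} = - (-87 + 2 \left(-1\right)) = - (-87 - 2) = \left(-1\right) \left(-89\right) = 89$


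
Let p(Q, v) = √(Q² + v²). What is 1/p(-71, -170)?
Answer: √33941/33941 ≈ 0.0054280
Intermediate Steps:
1/p(-71, -170) = 1/(√((-71)² + (-170)²)) = 1/(√(5041 + 28900)) = 1/(√33941) = √33941/33941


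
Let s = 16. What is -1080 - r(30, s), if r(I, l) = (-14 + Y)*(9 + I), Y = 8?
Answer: -846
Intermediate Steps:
r(I, l) = -54 - 6*I (r(I, l) = (-14 + 8)*(9 + I) = -6*(9 + I) = -54 - 6*I)
-1080 - r(30, s) = -1080 - (-54 - 6*30) = -1080 - (-54 - 180) = -1080 - 1*(-234) = -1080 + 234 = -846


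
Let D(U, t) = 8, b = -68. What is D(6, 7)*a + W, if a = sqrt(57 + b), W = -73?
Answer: -73 + 8*I*sqrt(11) ≈ -73.0 + 26.533*I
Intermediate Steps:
a = I*sqrt(11) (a = sqrt(57 - 68) = sqrt(-11) = I*sqrt(11) ≈ 3.3166*I)
D(6, 7)*a + W = 8*(I*sqrt(11)) - 73 = 8*I*sqrt(11) - 73 = -73 + 8*I*sqrt(11)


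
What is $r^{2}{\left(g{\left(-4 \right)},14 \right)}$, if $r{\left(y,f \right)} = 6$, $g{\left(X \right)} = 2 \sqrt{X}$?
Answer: $36$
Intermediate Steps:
$r^{2}{\left(g{\left(-4 \right)},14 \right)} = 6^{2} = 36$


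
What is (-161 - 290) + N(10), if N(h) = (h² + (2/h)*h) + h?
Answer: -339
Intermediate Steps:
N(h) = 2 + h + h² (N(h) = (h² + 2) + h = (2 + h²) + h = 2 + h + h²)
(-161 - 290) + N(10) = (-161 - 290) + (2 + 10 + 10²) = -451 + (2 + 10 + 100) = -451 + 112 = -339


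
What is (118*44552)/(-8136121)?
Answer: -5257136/8136121 ≈ -0.64615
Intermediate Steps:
(118*44552)/(-8136121) = 5257136*(-1/8136121) = -5257136/8136121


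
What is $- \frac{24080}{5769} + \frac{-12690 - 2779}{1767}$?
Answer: $- \frac{1417097}{109611} \approx -12.928$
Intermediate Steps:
$- \frac{24080}{5769} + \frac{-12690 - 2779}{1767} = \left(-24080\right) \frac{1}{5769} + \left(-12690 - 2779\right) \frac{1}{1767} = - \frac{24080}{5769} - \frac{499}{57} = - \frac{1417097}{109611}$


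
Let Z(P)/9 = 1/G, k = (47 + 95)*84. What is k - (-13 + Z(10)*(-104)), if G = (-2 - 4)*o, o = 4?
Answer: 11902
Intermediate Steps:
k = 11928 (k = 142*84 = 11928)
G = -24 (G = (-2 - 4)*4 = -6*4 = -24)
Z(P) = -3/8 (Z(P) = 9/(-24) = 9*(-1/24) = -3/8)
k - (-13 + Z(10)*(-104)) = 11928 - (-13 - 3/8*(-104)) = 11928 - (-13 + 39) = 11928 - 1*26 = 11928 - 26 = 11902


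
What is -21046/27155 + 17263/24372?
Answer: -44156347/661821660 ≈ -0.066719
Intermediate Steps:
-21046/27155 + 17263/24372 = -44156347/661821660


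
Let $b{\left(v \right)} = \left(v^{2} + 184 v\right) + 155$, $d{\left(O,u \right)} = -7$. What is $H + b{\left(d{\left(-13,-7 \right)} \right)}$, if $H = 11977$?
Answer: $10893$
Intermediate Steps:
$b{\left(v \right)} = 155 + v^{2} + 184 v$
$H + b{\left(d{\left(-13,-7 \right)} \right)} = 11977 + \left(155 + \left(-7\right)^{2} + 184 \left(-7\right)\right) = 11977 + \left(155 + 49 - 1288\right) = 11977 - 1084 = 10893$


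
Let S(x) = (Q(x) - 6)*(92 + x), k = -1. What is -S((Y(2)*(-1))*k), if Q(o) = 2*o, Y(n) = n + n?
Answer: -192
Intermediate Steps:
Y(n) = 2*n
S(x) = (-6 + 2*x)*(92 + x) (S(x) = (2*x - 6)*(92 + x) = (-6 + 2*x)*(92 + x))
-S((Y(2)*(-1))*k) = -(-552 + 2*(((2*2)*(-1))*(-1))**2 + 178*(((2*2)*(-1))*(-1))) = -(-552 + 2*((4*(-1))*(-1))**2 + 178*((4*(-1))*(-1))) = -(-552 + 2*(-4*(-1))**2 + 178*(-4*(-1))) = -(-552 + 2*4**2 + 178*4) = -(-552 + 2*16 + 712) = -(-552 + 32 + 712) = -1*192 = -192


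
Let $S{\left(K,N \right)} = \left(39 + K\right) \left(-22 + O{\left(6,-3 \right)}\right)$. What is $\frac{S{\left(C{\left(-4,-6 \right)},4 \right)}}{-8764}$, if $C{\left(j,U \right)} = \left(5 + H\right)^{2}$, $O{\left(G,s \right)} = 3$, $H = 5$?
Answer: $\frac{2641}{8764} \approx 0.30135$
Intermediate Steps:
$C{\left(j,U \right)} = 100$ ($C{\left(j,U \right)} = \left(5 + 5\right)^{2} = 10^{2} = 100$)
$S{\left(K,N \right)} = -741 - 19 K$ ($S{\left(K,N \right)} = \left(39 + K\right) \left(-22 + 3\right) = \left(39 + K\right) \left(-19\right) = -741 - 19 K$)
$\frac{S{\left(C{\left(-4,-6 \right)},4 \right)}}{-8764} = \frac{-741 - 1900}{-8764} = \left(-741 - 1900\right) \left(- \frac{1}{8764}\right) = \left(-2641\right) \left(- \frac{1}{8764}\right) = \frac{2641}{8764}$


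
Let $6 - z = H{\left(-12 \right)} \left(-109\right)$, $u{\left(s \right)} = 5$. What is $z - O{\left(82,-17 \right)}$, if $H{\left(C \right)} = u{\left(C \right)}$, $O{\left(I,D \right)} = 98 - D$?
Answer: $436$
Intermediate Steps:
$H{\left(C \right)} = 5$
$z = 551$ ($z = 6 - 5 \left(-109\right) = 6 - -545 = 6 + 545 = 551$)
$z - O{\left(82,-17 \right)} = 551 - \left(98 - -17\right) = 551 - \left(98 + 17\right) = 551 - 115 = 436$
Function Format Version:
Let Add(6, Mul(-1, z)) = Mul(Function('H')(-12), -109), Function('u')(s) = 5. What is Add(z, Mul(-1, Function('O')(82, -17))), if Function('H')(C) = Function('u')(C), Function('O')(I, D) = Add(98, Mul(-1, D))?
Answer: 436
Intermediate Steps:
Function('H')(C) = 5
z = 551 (z = Add(6, Mul(-1, Mul(5, -109))) = Add(6, Mul(-1, -545)) = Add(6, 545) = 551)
Add(z, Mul(-1, Function('O')(82, -17))) = Add(551, Mul(-1, Add(98, Mul(-1, -17)))) = Add(551, Mul(-1, Add(98, 17))) = Add(551, Mul(-1, 115)) = Add(551, -115) = 436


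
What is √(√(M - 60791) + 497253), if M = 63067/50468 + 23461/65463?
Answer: √(1356879925990108709135892 + 8259466710*I*√6635166056603456991861)/1651893342 ≈ 705.16 + 0.17482*I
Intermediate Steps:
M = 5312584769/3303786684 (M = 63067*(1/50468) + 23461*(1/65463) = 63067/50468 + 23461/65463 = 5312584769/3303786684 ≈ 1.6080)
√(√(M - 60791) + 497253) = √(√(5312584769/3303786684 - 60791) + 497253) = √(√(-200835183722275/3303786684) + 497253) = √(5*I*√6635166056603456991861/1651893342 + 497253) = √(497253 + 5*I*√6635166056603456991861/1651893342)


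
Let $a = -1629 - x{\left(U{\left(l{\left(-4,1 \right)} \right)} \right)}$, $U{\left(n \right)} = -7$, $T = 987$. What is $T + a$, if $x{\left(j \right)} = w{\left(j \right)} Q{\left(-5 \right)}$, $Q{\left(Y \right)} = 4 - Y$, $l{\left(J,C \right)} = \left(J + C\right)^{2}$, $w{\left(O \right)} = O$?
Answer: $-579$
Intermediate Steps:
$l{\left(J,C \right)} = \left(C + J\right)^{2}$
$x{\left(j \right)} = 9 j$ ($x{\left(j \right)} = j \left(4 - -5\right) = j \left(4 + 5\right) = j 9 = 9 j$)
$a = -1566$ ($a = -1629 - 9 \left(-7\right) = -1629 - -63 = -1629 + 63 = -1566$)
$T + a = 987 - 1566 = -579$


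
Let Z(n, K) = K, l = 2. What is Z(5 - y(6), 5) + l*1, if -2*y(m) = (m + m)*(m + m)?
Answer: 7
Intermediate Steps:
y(m) = -2*m² (y(m) = -(m + m)*(m + m)/2 = -2*m*2*m/2 = -2*m²)
Z(5 - y(6), 5) + l*1 = 5 + 2*1 = 5 + 2 = 7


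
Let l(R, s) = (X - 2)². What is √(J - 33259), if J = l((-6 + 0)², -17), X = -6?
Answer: I*√33195 ≈ 182.19*I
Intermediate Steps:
l(R, s) = 64 (l(R, s) = (-6 - 2)² = (-8)² = 64)
J = 64
√(J - 33259) = √(64 - 33259) = √(-33195) = I*√33195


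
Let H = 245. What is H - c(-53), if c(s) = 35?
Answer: 210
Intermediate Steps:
H - c(-53) = 245 - 1*35 = 245 - 35 = 210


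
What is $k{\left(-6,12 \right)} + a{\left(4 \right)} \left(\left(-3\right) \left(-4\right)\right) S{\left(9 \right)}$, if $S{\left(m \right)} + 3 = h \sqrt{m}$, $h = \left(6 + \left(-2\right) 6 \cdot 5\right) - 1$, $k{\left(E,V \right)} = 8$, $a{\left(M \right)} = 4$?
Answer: $-8056$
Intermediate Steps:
$h = -55$ ($h = \left(6 - 60\right) - 1 = -54 - 1 = -55$)
$S{\left(m \right)} = -3 - 55 \sqrt{m}$
$k{\left(-6,12 \right)} + a{\left(4 \right)} \left(\left(-3\right) \left(-4\right)\right) S{\left(9 \right)} = 8 + 4 \left(\left(-3\right) \left(-4\right)\right) \left(-3 - 55 \sqrt{9}\right) = 8 + 4 \cdot 12 \left(-3 - 165\right) = 8 + 48 \left(-3 - 165\right) = 8 + 48 \left(-168\right) = 8 - 8064 = -8056$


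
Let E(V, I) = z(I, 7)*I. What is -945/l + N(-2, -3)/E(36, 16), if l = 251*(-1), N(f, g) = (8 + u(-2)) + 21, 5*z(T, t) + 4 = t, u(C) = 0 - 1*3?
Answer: 38995/6024 ≈ 6.4733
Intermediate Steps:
u(C) = -3 (u(C) = 0 - 3 = -3)
z(T, t) = -⅘ + t/5
E(V, I) = 3*I/5 (E(V, I) = (-⅘ + (⅕)*7)*I = (-⅘ + 7/5)*I = 3*I/5)
N(f, g) = 26 (N(f, g) = (8 - 3) + 21 = 5 + 21 = 26)
l = -251
-945/l + N(-2, -3)/E(36, 16) = -945/(-251) + 26/(((⅗)*16)) = -945*(-1/251) + 26/(48/5) = 945/251 + 26*(5/48) = 945/251 + 65/24 = 38995/6024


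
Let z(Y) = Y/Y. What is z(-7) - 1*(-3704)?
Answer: 3705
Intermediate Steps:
z(Y) = 1
z(-7) - 1*(-3704) = 1 - 1*(-3704) = 1 + 3704 = 3705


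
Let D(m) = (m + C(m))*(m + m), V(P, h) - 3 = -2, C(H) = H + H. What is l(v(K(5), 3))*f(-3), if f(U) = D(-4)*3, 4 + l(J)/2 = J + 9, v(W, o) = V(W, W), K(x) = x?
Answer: 3456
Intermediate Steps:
C(H) = 2*H
V(P, h) = 1 (V(P, h) = 3 - 2 = 1)
v(W, o) = 1
l(J) = 10 + 2*J (l(J) = -8 + 2*(J + 9) = -8 + 2*(9 + J) = -8 + (18 + 2*J) = 10 + 2*J)
D(m) = 6*m² (D(m) = (m + 2*m)*(m + m) = (3*m)*(2*m) = 6*m²)
f(U) = 288 (f(U) = (6*(-4)²)*3 = (6*16)*3 = 96*3 = 288)
l(v(K(5), 3))*f(-3) = (10 + 2*1)*288 = (10 + 2)*288 = 12*288 = 3456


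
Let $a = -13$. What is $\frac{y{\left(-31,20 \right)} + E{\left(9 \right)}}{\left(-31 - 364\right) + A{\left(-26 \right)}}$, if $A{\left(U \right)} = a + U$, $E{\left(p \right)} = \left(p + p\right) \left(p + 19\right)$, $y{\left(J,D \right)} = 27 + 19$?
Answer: $- \frac{275}{217} \approx -1.2673$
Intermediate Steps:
$y{\left(J,D \right)} = 46$
$E{\left(p \right)} = 2 p \left(19 + p\right)$
$A{\left(U \right)} = -13 + U$
$\frac{y{\left(-31,20 \right)} + E{\left(9 \right)}}{\left(-31 - 364\right) + A{\left(-26 \right)}} = \frac{46 + 2 \cdot 9 \left(19 + 9\right)}{\left(-31 - 364\right) - 39} = \frac{46 + 2 \cdot 9 \cdot 28}{\left(-31 - 364\right) - 39} = \frac{46 + 504}{-395 - 39} = \frac{550}{-434} = 550 \left(- \frac{1}{434}\right) = - \frac{275}{217}$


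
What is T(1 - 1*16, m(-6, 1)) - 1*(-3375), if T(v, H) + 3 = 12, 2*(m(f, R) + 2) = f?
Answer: 3384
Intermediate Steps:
m(f, R) = -2 + f/2
T(v, H) = 9 (T(v, H) = -3 + 12 = 9)
T(1 - 1*16, m(-6, 1)) - 1*(-3375) = 9 - 1*(-3375) = 9 + 3375 = 3384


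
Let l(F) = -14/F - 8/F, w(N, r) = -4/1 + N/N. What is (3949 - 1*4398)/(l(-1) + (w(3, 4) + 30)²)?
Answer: -449/751 ≈ -0.59787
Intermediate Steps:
w(N, r) = -3 (w(N, r) = -4*1 + 1 = -4 + 1 = -3)
l(F) = -22/F
(3949 - 1*4398)/(l(-1) + (w(3, 4) + 30)²) = (3949 - 1*4398)/(-22/(-1) + (-3 + 30)²) = (3949 - 4398)/(-22*(-1) + 27²) = -449/(22 + 729) = -449/751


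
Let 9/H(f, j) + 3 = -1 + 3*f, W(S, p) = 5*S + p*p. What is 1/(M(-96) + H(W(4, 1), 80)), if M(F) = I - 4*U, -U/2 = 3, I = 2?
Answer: 59/1543 ≈ 0.038237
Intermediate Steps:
U = -6 (U = -2*3 = -6)
W(S, p) = p² + 5*S (W(S, p) = 5*S + p² = p² + 5*S)
H(f, j) = 9/(-4 + 3*f) (H(f, j) = 9/(-3 + (-1 + 3*f)) = 9/(-4 + 3*f))
M(F) = 26 (M(F) = 2 - 4*(-6) = 2 + 24 = 26)
1/(M(-96) + H(W(4, 1), 80)) = 1/(26 + 9/(-4 + 3*(1² + 5*4))) = 1/(26 + 9/(-4 + 3*(1 + 20))) = 1/(26 + 9/(-4 + 3*21)) = 1/(26 + 9/(-4 + 63)) = 1/(26 + 9/59) = 1/(1543/59) = 59/1543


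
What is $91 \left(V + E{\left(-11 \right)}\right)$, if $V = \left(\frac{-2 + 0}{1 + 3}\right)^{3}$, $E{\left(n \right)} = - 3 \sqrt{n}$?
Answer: $- \frac{91}{8} - 273 i \sqrt{11} \approx -11.375 - 905.44 i$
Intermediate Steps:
$V = - \frac{1}{8}$ ($V = \left(- \frac{2}{4}\right)^{3} = \left(\left(-2\right) \frac{1}{4}\right)^{3} = \left(- \frac{1}{2}\right)^{3} = - \frac{1}{8} \approx -0.125$)
$91 \left(V + E{\left(-11 \right)}\right) = 91 \left(- \frac{1}{8} - 3 \sqrt{-11}\right) = 91 \left(- \frac{1}{8} - 3 i \sqrt{11}\right) = - \frac{91}{8} - 273 i \sqrt{11}$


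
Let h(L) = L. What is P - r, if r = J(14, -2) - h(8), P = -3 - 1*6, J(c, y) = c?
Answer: -15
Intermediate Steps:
P = -9 (P = -3 - 6 = -9)
r = 6 (r = 14 - 1*8 = 14 - 8 = 6)
P - r = -9 - 1*6 = -9 - 6 = -15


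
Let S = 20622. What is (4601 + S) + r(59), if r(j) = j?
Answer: 25282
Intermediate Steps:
(4601 + S) + r(59) = (4601 + 20622) + 59 = 25223 + 59 = 25282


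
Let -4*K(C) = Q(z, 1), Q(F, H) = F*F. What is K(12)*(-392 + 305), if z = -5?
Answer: 2175/4 ≈ 543.75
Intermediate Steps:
Q(F, H) = F²
K(C) = -25/4 (K(C) = -¼*(-5)² = -¼*25 = -25/4)
K(12)*(-392 + 305) = -25*(-392 + 305)/4 = -25/4*(-87) = 2175/4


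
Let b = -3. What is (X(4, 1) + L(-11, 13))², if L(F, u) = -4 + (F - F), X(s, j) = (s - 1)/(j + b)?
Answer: 121/4 ≈ 30.250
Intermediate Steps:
X(s, j) = (-1 + s)/(-3 + j) (X(s, j) = (s - 1)/(j - 3) = (-1 + s)/(-3 + j))
L(F, u) = -4 (L(F, u) = -4 + 0 = -4)
(X(4, 1) + L(-11, 13))² = ((-1 + 4)/(-3 + 1) - 4)² = (3/(-2) - 4)² = (-½*3 - 4)² = (-3/2 - 4)² = (-11/2)² = 121/4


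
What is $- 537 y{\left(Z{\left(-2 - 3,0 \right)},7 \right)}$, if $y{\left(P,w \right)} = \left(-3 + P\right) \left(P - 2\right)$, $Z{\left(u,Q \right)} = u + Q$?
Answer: $-30072$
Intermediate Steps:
$Z{\left(u,Q \right)} = Q + u$
$y{\left(P,w \right)} = \left(-3 + P\right) \left(-2 + P\right)$
$- 537 y{\left(Z{\left(-2 - 3,0 \right)},7 \right)} = - 537 \left(6 + \left(0 - 5\right)^{2} - 5 \left(0 - 5\right)\right) = - 537 \left(6 + \left(-5\right)^{2} - -25\right) = - 537 \left(6 + 25 + 25\right) = \left(-537\right) 56 = -30072$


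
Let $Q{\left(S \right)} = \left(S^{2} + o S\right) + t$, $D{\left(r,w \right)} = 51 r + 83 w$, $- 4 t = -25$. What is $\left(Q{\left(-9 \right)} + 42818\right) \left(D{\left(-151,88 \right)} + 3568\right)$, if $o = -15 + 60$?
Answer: $\frac{539073171}{4} \approx 1.3477 \cdot 10^{8}$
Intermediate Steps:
$t = \frac{25}{4}$ ($t = \left(- \frac{1}{4}\right) \left(-25\right) = \frac{25}{4} \approx 6.25$)
$o = 45$
$Q{\left(S \right)} = \frac{25}{4} + S^{2} + 45 S$ ($Q{\left(S \right)} = \left(S^{2} + 45 S\right) + \frac{25}{4} = \frac{25}{4} + S^{2} + 45 S$)
$\left(Q{\left(-9 \right)} + 42818\right) \left(D{\left(-151,88 \right)} + 3568\right) = \left(\left(\frac{25}{4} + \left(-9\right)^{2} + 45 \left(-9\right)\right) + 42818\right) \left(\left(51 \left(-151\right) + 83 \cdot 88\right) + 3568\right) = \left(\left(\frac{25}{4} + 81 - 405\right) + 42818\right) \left(\left(-7701 + 7304\right) + 3568\right) = \left(- \frac{1271}{4} + 42818\right) \left(-397 + 3568\right) = \frac{170001}{4} \cdot 3171 = \frac{539073171}{4}$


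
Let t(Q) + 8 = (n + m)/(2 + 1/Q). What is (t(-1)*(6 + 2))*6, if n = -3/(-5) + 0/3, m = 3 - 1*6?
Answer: -2496/5 ≈ -499.20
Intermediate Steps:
m = -3 (m = 3 - 6 = -3)
n = 3/5 (n = -3*(-1/5) + 0*(1/3) = 3/5 + 0 = 3/5 ≈ 0.60000)
t(Q) = -8 - 12/(5*(2 + 1/Q)) (t(Q) = -8 + (3/5 - 3)/(2 + 1/Q) = -8 - 12/(5*(2 + 1/Q)))
(t(-1)*(6 + 2))*6 = ((4*(-10 - 23*(-1))/(5*(1 + 2*(-1))))*(6 + 2))*6 = ((4*(-10 + 23)/(5*(1 - 2)))*8)*6 = (((4/5)*13/(-1))*8)*6 = (((4/5)*(-1)*13)*8)*6 = -52/5*8*6 = -416/5*6 = -2496/5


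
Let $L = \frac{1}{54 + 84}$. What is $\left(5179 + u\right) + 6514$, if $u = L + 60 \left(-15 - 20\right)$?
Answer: $\frac{1323835}{138} \approx 9593.0$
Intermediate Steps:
$L = \frac{1}{138} \approx 0.0072464$
$u = - \frac{289799}{138}$ ($u = \frac{1}{138} + 60 \left(-15 - 20\right) = \frac{1}{138} + 60 \left(-35\right) = \frac{1}{138} - 2100 = - \frac{289799}{138} \approx -2100.0$)
$\left(5179 + u\right) + 6514 = \left(5179 - \frac{289799}{138}\right) + 6514 = \frac{424903}{138} + 6514 = \frac{1323835}{138}$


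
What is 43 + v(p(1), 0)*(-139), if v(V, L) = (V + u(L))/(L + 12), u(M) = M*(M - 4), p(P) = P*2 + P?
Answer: 33/4 ≈ 8.2500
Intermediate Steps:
p(P) = 3*P (p(P) = 2*P + P = 3*P)
u(M) = M*(-4 + M)
v(V, L) = (V + L*(-4 + L))/(12 + L) (v(V, L) = (V + L*(-4 + L))/(L + 12) = (V + L*(-4 + L))/(12 + L))
43 + v(p(1), 0)*(-139) = 43 + ((3*1 + 0*(-4 + 0))/(12 + 0))*(-139) = 43 + ((3 + 0*(-4))/12)*(-139) = 43 + ((3 + 0)/12)*(-139) = 43 + ((1/12)*3)*(-139) = 43 + (1/4)*(-139) = 43 - 139/4 = 33/4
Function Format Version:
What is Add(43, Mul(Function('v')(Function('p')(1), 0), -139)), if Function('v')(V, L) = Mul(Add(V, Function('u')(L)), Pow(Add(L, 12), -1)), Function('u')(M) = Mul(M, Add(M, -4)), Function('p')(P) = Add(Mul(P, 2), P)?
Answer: Rational(33, 4) ≈ 8.2500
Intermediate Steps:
Function('p')(P) = Mul(3, P) (Function('p')(P) = Add(Mul(2, P), P) = Mul(3, P))
Function('u')(M) = Mul(M, Add(-4, M))
Function('v')(V, L) = Mul(Pow(Add(12, L), -1), Add(V, Mul(L, Add(-4, L)))) (Function('v')(V, L) = Mul(Add(V, Mul(L, Add(-4, L))), Pow(Add(L, 12), -1)) = Mul(Add(V, Mul(L, Add(-4, L))), Pow(Add(12, L), -1)) = Mul(Pow(Add(12, L), -1), Add(V, Mul(L, Add(-4, L)))))
Add(43, Mul(Function('v')(Function('p')(1), 0), -139)) = Add(43, Mul(Mul(Pow(Add(12, 0), -1), Add(Mul(3, 1), Mul(0, Add(-4, 0)))), -139)) = Add(43, Mul(Mul(Pow(12, -1), Add(3, Mul(0, -4))), -139)) = Add(43, Mul(Mul(Rational(1, 12), Add(3, 0)), -139)) = Add(43, Mul(Mul(Rational(1, 12), 3), -139)) = Add(43, Mul(Rational(1, 4), -139)) = Add(43, Rational(-139, 4)) = Rational(33, 4)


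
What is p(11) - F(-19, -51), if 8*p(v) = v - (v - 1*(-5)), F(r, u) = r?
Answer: 147/8 ≈ 18.375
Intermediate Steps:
p(v) = -5/8 (p(v) = (v - (v - 1*(-5)))/8 = (v - (v + 5))/8 = (v - (5 + v))/8 = (v + (-5 - v))/8 = (⅛)*(-5) = -5/8)
p(11) - F(-19, -51) = -5/8 - 1*(-19) = -5/8 + 19 = 147/8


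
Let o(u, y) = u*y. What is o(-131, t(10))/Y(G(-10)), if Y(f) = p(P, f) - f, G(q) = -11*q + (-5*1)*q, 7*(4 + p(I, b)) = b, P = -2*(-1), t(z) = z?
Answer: 4585/494 ≈ 9.2814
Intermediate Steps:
P = 2
p(I, b) = -4 + b/7
G(q) = -16*q (G(q) = -11*q - 5*q = -16*q)
Y(f) = -4 - 6*f/7 (Y(f) = (-4 + f/7) - f = -4 - 6*f/7)
o(-131, t(10))/Y(G(-10)) = (-131*10)/(-4 - (-96)*(-10)/7) = -1310/(-4 - 6/7*160) = -1310/(-4 - 960/7) = -1310/(-988/7) = -1310*(-7/988) = 4585/494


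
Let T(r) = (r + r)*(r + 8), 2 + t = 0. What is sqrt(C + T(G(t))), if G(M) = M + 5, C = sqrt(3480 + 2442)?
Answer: sqrt(66 + 3*sqrt(658)) ≈ 11.956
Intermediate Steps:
t = -2 (t = -2 + 0 = -2)
C = 3*sqrt(658) (C = sqrt(5922) = 3*sqrt(658) ≈ 76.955)
G(M) = 5 + M
T(r) = 2*r*(8 + r) (T(r) = (2*r)*(8 + r) = 2*r*(8 + r))
sqrt(C + T(G(t))) = sqrt(3*sqrt(658) + 2*(5 - 2)*(8 + (5 - 2))) = sqrt(3*sqrt(658) + 2*3*(8 + 3)) = sqrt(3*sqrt(658) + 2*3*11) = sqrt(3*sqrt(658) + 66) = sqrt(66 + 3*sqrt(658))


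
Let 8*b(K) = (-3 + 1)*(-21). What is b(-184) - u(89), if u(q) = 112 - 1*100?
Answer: -27/4 ≈ -6.7500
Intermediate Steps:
b(K) = 21/4 (b(K) = ((-3 + 1)*(-21))/8 = (-2*(-21))/8 = (1/8)*42 = 21/4)
u(q) = 12 (u(q) = 112 - 100 = 12)
b(-184) - u(89) = 21/4 - 1*12 = 21/4 - 12 = -27/4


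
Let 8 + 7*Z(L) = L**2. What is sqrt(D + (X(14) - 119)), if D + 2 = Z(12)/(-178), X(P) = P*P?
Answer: sqrt(29067311)/623 ≈ 8.6539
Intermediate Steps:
X(P) = P**2
Z(L) = -8/7 + L**2/7
D = -1314/623 (D = -2 + (-8/7 + (1/7)*12**2)/(-178) = -2 + (-8/7 + (1/7)*144)*(-1/178) = -2 + (-8/7 + 144/7)*(-1/178) = -2 + (136/7)*(-1/178) = -2 - 68/623 = -1314/623 ≈ -2.1091)
sqrt(D + (X(14) - 119)) = sqrt(-1314/623 + (14**2 - 119)) = sqrt(-1314/623 + (196 - 119)) = sqrt(-1314/623 + 77) = sqrt(46657/623) = sqrt(29067311)/623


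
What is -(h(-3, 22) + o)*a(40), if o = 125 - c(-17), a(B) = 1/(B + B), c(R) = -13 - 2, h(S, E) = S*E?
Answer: -37/40 ≈ -0.92500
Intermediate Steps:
h(S, E) = E*S
c(R) = -15
a(B) = 1/(2*B)
o = 140 (o = 125 - 1*(-15) = 125 + 15 = 140)
-(h(-3, 22) + o)*a(40) = -(22*(-3) + 140)*(½)/40 = -(-66 + 140)*(½)*(1/40) = -74/80 = -1*37/40 = -37/40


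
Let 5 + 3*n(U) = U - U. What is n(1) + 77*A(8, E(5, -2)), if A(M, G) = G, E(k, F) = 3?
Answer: 688/3 ≈ 229.33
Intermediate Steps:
n(U) = -5/3 (n(U) = -5/3 + (U - U)/3 = -5/3 + (⅓)*0 = -5/3 + 0 = -5/3)
n(1) + 77*A(8, E(5, -2)) = -5/3 + 77*3 = -5/3 + 231 = 688/3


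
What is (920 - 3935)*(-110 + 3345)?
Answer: -9753525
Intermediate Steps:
(920 - 3935)*(-110 + 3345) = -3015*3235 = -9753525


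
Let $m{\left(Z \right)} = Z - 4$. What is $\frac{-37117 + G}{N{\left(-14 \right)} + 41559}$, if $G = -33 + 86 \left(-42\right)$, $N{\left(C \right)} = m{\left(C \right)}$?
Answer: $- \frac{40762}{41541} \approx -0.98125$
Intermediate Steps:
$m{\left(Z \right)} = -4 + Z$
$N{\left(C \right)} = -4 + C$
$G = -3645$ ($G = -33 - 3612 = -3645$)
$\frac{-37117 + G}{N{\left(-14 \right)} + 41559} = \frac{-37117 - 3645}{\left(-4 - 14\right) + 41559} = - \frac{40762}{-18 + 41559} = - \frac{40762}{41541}$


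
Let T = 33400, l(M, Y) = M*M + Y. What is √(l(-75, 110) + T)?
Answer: √39135 ≈ 197.83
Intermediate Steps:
l(M, Y) = Y + M² (l(M, Y) = M² + Y = Y + M²)
√(l(-75, 110) + T) = √((110 + (-75)²) + 33400) = √((110 + 5625) + 33400) = √(5735 + 33400) = √39135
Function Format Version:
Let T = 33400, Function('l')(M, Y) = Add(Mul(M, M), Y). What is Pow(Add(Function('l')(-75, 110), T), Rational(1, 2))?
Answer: Pow(39135, Rational(1, 2)) ≈ 197.83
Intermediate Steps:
Function('l')(M, Y) = Add(Y, Pow(M, 2)) (Function('l')(M, Y) = Add(Pow(M, 2), Y) = Add(Y, Pow(M, 2)))
Pow(Add(Function('l')(-75, 110), T), Rational(1, 2)) = Pow(Add(Add(110, Pow(-75, 2)), 33400), Rational(1, 2)) = Pow(Add(Add(110, 5625), 33400), Rational(1, 2)) = Pow(Add(5735, 33400), Rational(1, 2)) = Pow(39135, Rational(1, 2))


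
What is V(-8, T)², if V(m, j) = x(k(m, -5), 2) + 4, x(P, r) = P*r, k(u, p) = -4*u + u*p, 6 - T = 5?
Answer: 21904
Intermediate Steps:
T = 1 (T = 6 - 1*5 = 6 - 5 = 1)
k(u, p) = -4*u + p*u
V(m, j) = 4 - 18*m (V(m, j) = (m*(-4 - 5))*2 + 4 = (m*(-9))*2 + 4 = -9*m*2 + 4 = -18*m + 4 = 4 - 18*m)
V(-8, T)² = (4 - 18*(-8))² = (4 + 144)² = 148² = 21904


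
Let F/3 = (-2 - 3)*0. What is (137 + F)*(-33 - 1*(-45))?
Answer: 1644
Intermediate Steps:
F = 0 (F = 3*((-2 - 3)*0) = 3*(-5*0) = 3*0 = 0)
(137 + F)*(-33 - 1*(-45)) = (137 + 0)*(-33 - 1*(-45)) = 137*(-33 + 45) = 137*12 = 1644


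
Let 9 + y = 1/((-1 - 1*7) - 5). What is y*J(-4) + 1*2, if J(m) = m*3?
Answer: 1442/13 ≈ 110.92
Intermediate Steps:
J(m) = 3*m
y = -118/13 (y = -9 + 1/((-1 - 1*7) - 5) = -9 + 1/((-1 - 7) - 5) = -9 + 1/(-8 - 5) = -9 + 1/(-13) = -9 - 1/13 = -118/13 ≈ -9.0769)
y*J(-4) + 1*2 = -354*(-4)/13 + 1*2 = -118/13*(-12) + 2 = 1416/13 + 2 = 1442/13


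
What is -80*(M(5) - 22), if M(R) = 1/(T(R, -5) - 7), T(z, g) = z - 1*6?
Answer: 1770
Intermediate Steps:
T(z, g) = -6 + z (T(z, g) = z - 6 = -6 + z)
M(R) = 1/(-13 + R) (M(R) = 1/((-6 + R) - 7) = 1/(-13 + R))
-80*(M(5) - 22) = -80*(1/(-13 + 5) - 22) = -80*(1/(-8) - 22) = -80*(-⅛ - 22) = -80*(-177/8) = 1770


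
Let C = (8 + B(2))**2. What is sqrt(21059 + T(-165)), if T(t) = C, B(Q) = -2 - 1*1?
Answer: 2*sqrt(5271) ≈ 145.20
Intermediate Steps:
B(Q) = -3 (B(Q) = -2 - 1 = -3)
C = 25 (C = (8 - 3)**2 = 5**2 = 25)
T(t) = 25
sqrt(21059 + T(-165)) = sqrt(21059 + 25) = sqrt(21084) = 2*sqrt(5271)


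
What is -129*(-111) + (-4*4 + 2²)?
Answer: 14307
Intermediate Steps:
-129*(-111) + (-4*4 + 2²) = 14319 + (-16 + 4) = 14319 - 12 = 14307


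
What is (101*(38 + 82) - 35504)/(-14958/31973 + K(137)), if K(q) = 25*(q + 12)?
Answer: -747656632/119084467 ≈ -6.2784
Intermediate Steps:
K(q) = 300 + 25*q (K(q) = 25*(12 + q) = 300 + 25*q)
(101*(38 + 82) - 35504)/(-14958/31973 + K(137)) = (101*(38 + 82) - 35504)/(-14958/31973 + (300 + 25*137)) = (101*120 - 35504)/(-14958*1/31973 + (300 + 3425)) = (12120 - 35504)/(-14958/31973 + 3725) = -23384/119084467/31973 = -23384*31973/119084467 = -747656632/119084467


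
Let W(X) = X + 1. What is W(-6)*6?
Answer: -30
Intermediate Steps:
W(X) = 1 + X
W(-6)*6 = (1 - 6)*6 = -5*6 = -30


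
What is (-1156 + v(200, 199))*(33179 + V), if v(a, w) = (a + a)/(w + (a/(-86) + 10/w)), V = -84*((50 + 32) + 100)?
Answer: -34754276337708/1683373 ≈ -2.0646e+7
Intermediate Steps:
V = -15288 (V = -84*(82 + 100) = -84*182 = -15288)
v(a, w) = 2*a/(w + 10/w - a/86) (v(a, w) = (2*a)/(w + (a*(-1/86) + 10/w)) = (2*a)/(w + (-a/86 + 10/w)) = (2*a)/(w + (10/w - a/86)) = (2*a)/(w + 10/w - a/86) = 2*a/(w + 10/w - a/86))
(-1156 + v(200, 199))*(33179 + V) = (-1156 + 172*200*199/(860 + 86*199² - 1*200*199))*(33179 - 15288) = (-1156 + 172*200*199/(860 + 86*39601 - 39800))*17891 = (-1156 + 172*200*199/(860 + 3405686 - 39800))*17891 = (-1156 + 172*200*199/3366746)*17891 = (-1156 + 172*200*199*(1/3366746))*17891 = (-1156 + 3422800/1683373)*17891 = -1942556388/1683373*17891 = -34754276337708/1683373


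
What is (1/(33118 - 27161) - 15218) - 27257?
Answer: -253023574/5957 ≈ -42475.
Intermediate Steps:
(1/(33118 - 27161) - 15218) - 27257 = (1/5957 - 15218) - 27257 = -90653625/5957 - 27257 = -253023574/5957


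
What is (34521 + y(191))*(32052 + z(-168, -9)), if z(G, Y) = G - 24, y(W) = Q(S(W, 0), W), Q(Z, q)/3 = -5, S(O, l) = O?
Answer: 1099361160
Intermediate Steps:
Q(Z, q) = -15 (Q(Z, q) = 3*(-5) = -15)
y(W) = -15
z(G, Y) = -24 + G
(34521 + y(191))*(32052 + z(-168, -9)) = (34521 - 15)*(32052 + (-24 - 168)) = 34506*(32052 - 192) = 34506*31860 = 1099361160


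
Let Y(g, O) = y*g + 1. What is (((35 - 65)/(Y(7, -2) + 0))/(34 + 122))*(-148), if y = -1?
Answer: -185/39 ≈ -4.7436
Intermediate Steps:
Y(g, O) = 1 - g (Y(g, O) = -g + 1 = 1 - g)
(((35 - 65)/(Y(7, -2) + 0))/(34 + 122))*(-148) = (((35 - 65)/((1 - 1*7) + 0))/(34 + 122))*(-148) = ((-30/((1 - 7) + 0))/156)*(-148) = ((-30/(-6 + 0))/156)*(-148) = ((-30/(-6))/156)*(-148) = ((-30*(-1/6))/156)*(-148) = ((1/156)*5)*(-148) = (5/156)*(-148) = -185/39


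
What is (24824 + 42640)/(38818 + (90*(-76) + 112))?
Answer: 33732/16045 ≈ 2.1023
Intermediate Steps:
(24824 + 42640)/(38818 + (90*(-76) + 112)) = 67464/(38818 + (-6840 + 112)) = 67464/(38818 - 6728) = 67464/32090 = 67464*(1/32090) = 33732/16045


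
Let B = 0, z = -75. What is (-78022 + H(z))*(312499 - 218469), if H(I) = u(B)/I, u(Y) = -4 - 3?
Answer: -110045998258/15 ≈ -7.3364e+9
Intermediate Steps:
u(Y) = -7
H(I) = -7/I
(-78022 + H(z))*(312499 - 218469) = (-78022 - 7/(-75))*(312499 - 218469) = (-78022 - 7*(-1/75))*94030 = (-78022 + 7/75)*94030 = -5851643/75*94030 = -110045998258/15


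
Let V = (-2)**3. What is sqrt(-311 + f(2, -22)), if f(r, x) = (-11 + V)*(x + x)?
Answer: 5*sqrt(21) ≈ 22.913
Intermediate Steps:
V = -8
f(r, x) = -38*x (f(r, x) = (-11 - 8)*(x + x) = -38*x)
sqrt(-311 + f(2, -22)) = sqrt(-311 - 38*(-22)) = sqrt(-311 + 836) = sqrt(525) = 5*sqrt(21)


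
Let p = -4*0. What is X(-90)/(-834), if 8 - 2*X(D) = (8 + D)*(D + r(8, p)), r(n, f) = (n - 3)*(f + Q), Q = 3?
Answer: 3071/834 ≈ 3.6823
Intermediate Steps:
p = 0
r(n, f) = (-3 + n)*(3 + f) (r(n, f) = (n - 3)*(f + 3) = (-3 + n)*(3 + f))
X(D) = 4 - (8 + D)*(15 + D)/2 (X(D) = 4 - (8 + D)*(D + (-9 - 3*0 + 3*8 + 0*8))/2 = 4 - (8 + D)*(D + (-9 + 0 + 24 + 0))/2 = 4 - (8 + D)*(D + 15)/2 = 4 - (8 + D)*(15 + D)/2)
X(-90)/(-834) = (-56 - 23/2*(-90) - ½*(-90)²)/(-834) = (-56 + 1035 - ½*8100)*(-1/834) = (-56 + 1035 - 4050)*(-1/834) = -3071*(-1/834) = 3071/834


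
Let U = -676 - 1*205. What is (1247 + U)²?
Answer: 133956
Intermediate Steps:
U = -881 (U = -676 - 205 = -881)
(1247 + U)² = (1247 - 881)² = 366² = 133956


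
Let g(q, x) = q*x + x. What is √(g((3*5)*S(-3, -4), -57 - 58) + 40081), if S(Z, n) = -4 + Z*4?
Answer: √67566 ≈ 259.93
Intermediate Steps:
S(Z, n) = -4 + 4*Z
g(q, x) = x + q*x
√(g((3*5)*S(-3, -4), -57 - 58) + 40081) = √((-57 - 58)*(1 + (3*5)*(-4 + 4*(-3))) + 40081) = √(-115*(1 + 15*(-4 - 12)) + 40081) = √(-115*(1 + 15*(-16)) + 40081) = √(-115*(1 - 240) + 40081) = √(-115*(-239) + 40081) = √(27485 + 40081) = √67566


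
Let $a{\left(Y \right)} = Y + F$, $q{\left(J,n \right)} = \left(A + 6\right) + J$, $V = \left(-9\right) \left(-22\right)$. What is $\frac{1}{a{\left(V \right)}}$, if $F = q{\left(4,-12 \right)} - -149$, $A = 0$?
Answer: $\frac{1}{357} \approx 0.0028011$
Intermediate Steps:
$V = 198$
$q{\left(J,n \right)} = 6 + J$ ($q{\left(J,n \right)} = \left(0 + 6\right) + J = 6 + J$)
$F = 159$ ($F = \left(6 + 4\right) - -149 = 10 + 149 = 159$)
$a{\left(Y \right)} = 159 + Y$ ($a{\left(Y \right)} = Y + 159 = 159 + Y$)
$\frac{1}{a{\left(V \right)}} = \frac{1}{159 + 198} = \frac{1}{357}$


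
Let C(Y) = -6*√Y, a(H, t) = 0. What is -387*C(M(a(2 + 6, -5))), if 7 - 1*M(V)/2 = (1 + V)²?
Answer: 4644*√3 ≈ 8043.6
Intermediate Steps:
M(V) = 14 - 2*(1 + V)²
-387*C(M(a(2 + 6, -5))) = -(-2322)*√(14 - 2*(1 + 0)²) = -(-2322)*√(14 - 2*1²) = -(-2322)*√(14 - 2*1) = -(-2322)*√(14 - 2) = -(-2322)*√12 = -(-2322)*2*√3 = -(-4644)*√3 = 4644*√3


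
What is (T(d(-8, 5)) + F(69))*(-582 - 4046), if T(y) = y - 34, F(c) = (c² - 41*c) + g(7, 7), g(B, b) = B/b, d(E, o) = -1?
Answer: -8783944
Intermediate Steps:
F(c) = 1 + c² - 41*c (F(c) = (c² - 41*c) + 7/7 = (c² - 41*c) + 7*(⅐) = (c² - 41*c) + 1 = 1 + c² - 41*c)
T(y) = -34 + y
(T(d(-8, 5)) + F(69))*(-582 - 4046) = ((-34 - 1) + (1 + 69² - 41*69))*(-582 - 4046) = (-35 + (1 + 4761 - 2829))*(-4628) = (-35 + 1933)*(-4628) = 1898*(-4628) = -8783944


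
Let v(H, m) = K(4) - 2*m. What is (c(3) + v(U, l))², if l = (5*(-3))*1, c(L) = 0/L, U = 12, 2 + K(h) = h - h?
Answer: 784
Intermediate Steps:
K(h) = -2 (K(h) = -2 + (h - h) = -2 + 0 = -2)
c(L) = 0
l = -15 (l = -15*1 = -15)
v(H, m) = -2 - 2*m
(c(3) + v(U, l))² = (0 + (-2 - 2*(-15)))² = (0 + (-2 + 30))² = (0 + 28)² = 28² = 784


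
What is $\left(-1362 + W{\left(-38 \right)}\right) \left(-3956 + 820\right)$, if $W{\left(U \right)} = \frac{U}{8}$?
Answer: $4286128$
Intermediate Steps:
$W{\left(U \right)} = \frac{U}{8}$ ($W{\left(U \right)} = U \frac{1}{8} = \frac{U}{8}$)
$\left(-1362 + W{\left(-38 \right)}\right) \left(-3956 + 820\right) = \left(-1362 + \frac{1}{8} \left(-38\right)\right) \left(-3956 + 820\right) = \left(-1362 - \frac{19}{4}\right) \left(-3136\right) = \left(- \frac{5467}{4}\right) \left(-3136\right) = 4286128$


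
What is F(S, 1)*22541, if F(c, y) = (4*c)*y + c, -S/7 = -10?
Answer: 7889350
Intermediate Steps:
S = 70 (S = -7*(-10) = 70)
F(c, y) = c + 4*c*y (F(c, y) = 4*c*y + c = c + 4*c*y)
F(S, 1)*22541 = (70*(1 + 4*1))*22541 = (70*(1 + 4))*22541 = (70*5)*22541 = 350*22541 = 7889350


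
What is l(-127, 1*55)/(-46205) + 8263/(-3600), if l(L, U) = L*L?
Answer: -87971263/33267600 ≈ -2.6444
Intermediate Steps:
l(L, U) = L²
l(-127, 1*55)/(-46205) + 8263/(-3600) = (-127)²/(-46205) + 8263/(-3600) = 16129*(-1/46205) + 8263*(-1/3600) = -16129/46205 - 8263/3600 = -87971263/33267600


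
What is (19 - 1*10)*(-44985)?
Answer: -404865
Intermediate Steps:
(19 - 1*10)*(-44985) = (19 - 10)*(-44985) = 9*(-44985) = -404865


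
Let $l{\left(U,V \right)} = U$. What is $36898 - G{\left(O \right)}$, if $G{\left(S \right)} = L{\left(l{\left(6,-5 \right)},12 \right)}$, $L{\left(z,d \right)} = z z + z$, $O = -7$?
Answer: $36856$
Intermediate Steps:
$L{\left(z,d \right)} = z + z^{2}$ ($L{\left(z,d \right)} = z^{2} + z = z + z^{2}$)
$G{\left(S \right)} = 42$ ($G{\left(S \right)} = 6 \left(1 + 6\right) = 6 \cdot 7 = 42$)
$36898 - G{\left(O \right)} = 36898 - 42 = 36856$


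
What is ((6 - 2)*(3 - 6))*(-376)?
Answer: 4512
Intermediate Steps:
((6 - 2)*(3 - 6))*(-376) = (4*(-3))*(-376) = -12*(-376) = 4512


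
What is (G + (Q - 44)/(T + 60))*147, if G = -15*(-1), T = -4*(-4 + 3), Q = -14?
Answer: 66297/32 ≈ 2071.8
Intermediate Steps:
T = 4 (T = -4*(-1) = 4)
G = 15
(G + (Q - 44)/(T + 60))*147 = (15 + (-14 - 44)/(4 + 60))*147 = (15 - 58/64)*147 = (15 - 58*1/64)*147 = (15 - 29/32)*147 = (451/32)*147 = 66297/32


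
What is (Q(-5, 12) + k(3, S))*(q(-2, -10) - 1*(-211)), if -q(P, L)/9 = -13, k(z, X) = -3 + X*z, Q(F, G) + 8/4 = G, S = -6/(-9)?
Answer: 2952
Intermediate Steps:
S = ⅔ (S = -6*(-⅑) = ⅔ ≈ 0.66667)
Q(F, G) = -2 + G
q(P, L) = 117 (q(P, L) = -9*(-13) = 117)
(Q(-5, 12) + k(3, S))*(q(-2, -10) - 1*(-211)) = ((-2 + 12) + (-3 + (⅔)*3))*(117 - 1*(-211)) = (10 + (-3 + 2))*(117 + 211) = (10 - 1)*328 = 9*328 = 2952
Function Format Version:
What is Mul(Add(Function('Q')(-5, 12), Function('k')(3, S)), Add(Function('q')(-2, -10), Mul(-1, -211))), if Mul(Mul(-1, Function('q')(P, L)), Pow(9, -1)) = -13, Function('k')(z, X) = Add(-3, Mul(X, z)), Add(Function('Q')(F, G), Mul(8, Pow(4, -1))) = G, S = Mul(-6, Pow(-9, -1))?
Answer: 2952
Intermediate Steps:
S = Rational(2, 3) (S = Mul(-6, Rational(-1, 9)) = Rational(2, 3) ≈ 0.66667)
Function('Q')(F, G) = Add(-2, G)
Function('q')(P, L) = 117 (Function('q')(P, L) = Mul(-9, -13) = 117)
Mul(Add(Function('Q')(-5, 12), Function('k')(3, S)), Add(Function('q')(-2, -10), Mul(-1, -211))) = Mul(Add(Add(-2, 12), Add(-3, Mul(Rational(2, 3), 3))), Add(117, Mul(-1, -211))) = Mul(Add(10, Add(-3, 2)), Add(117, 211)) = Mul(Add(10, -1), 328) = Mul(9, 328) = 2952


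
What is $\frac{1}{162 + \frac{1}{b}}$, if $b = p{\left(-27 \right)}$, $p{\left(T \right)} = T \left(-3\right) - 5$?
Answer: $\frac{76}{12313} \approx 0.0061723$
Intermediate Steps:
$p{\left(T \right)} = -5 - 3 T$ ($p{\left(T \right)} = - 3 T - 5 = -5 - 3 T$)
$b = 76$ ($b = -5 - -81 = -5 + 81 = 76$)
$\frac{1}{162 + \frac{1}{b}} = \frac{1}{162 + \frac{1}{76}} = \frac{1}{\frac{12313}{76}} = \frac{76}{12313}$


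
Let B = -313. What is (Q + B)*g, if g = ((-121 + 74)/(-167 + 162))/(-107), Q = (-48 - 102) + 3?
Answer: 4324/107 ≈ 40.411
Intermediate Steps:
Q = -147 (Q = -150 + 3 = -147)
g = -47/535 (g = -47/(-5)*(-1/107) = -47*(-1/5)*(-1/107) = (47/5)*(-1/107) = -47/535 ≈ -0.087850)
(Q + B)*g = (-147 - 313)*(-47/535) = -460*(-47/535) = 4324/107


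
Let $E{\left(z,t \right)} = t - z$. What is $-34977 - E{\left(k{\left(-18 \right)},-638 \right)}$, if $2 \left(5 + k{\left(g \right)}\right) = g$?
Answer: $-34353$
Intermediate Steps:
$k{\left(g \right)} = -5 + \frac{g}{2}$
$-34977 - E{\left(k{\left(-18 \right)},-638 \right)} = -34977 - \left(-638 - \left(-5 + \frac{1}{2} \left(-18\right)\right)\right) = -34977 - \left(-638 - \left(-5 - 9\right)\right) = -34977 - \left(-638 - -14\right) = -34977 - \left(-638 + 14\right) = -34977 - -624 = -34977 + 624 = -34353$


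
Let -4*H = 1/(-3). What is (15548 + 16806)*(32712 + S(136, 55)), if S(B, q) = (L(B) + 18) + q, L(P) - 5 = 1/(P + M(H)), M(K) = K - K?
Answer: 72140377057/68 ≈ 1.0609e+9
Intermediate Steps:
H = 1/12 (H = -¼/(-3) = -¼*(-⅓) = 1/12 ≈ 0.083333)
M(K) = 0
L(P) = 5 + 1/P (L(P) = 5 + 1/(P + 0) = 5 + 1/P)
S(B, q) = 23 + q + 1/B (S(B, q) = ((5 + 1/B) + 18) + q = (23 + 1/B) + q = 23 + q + 1/B)
(15548 + 16806)*(32712 + S(136, 55)) = (15548 + 16806)*(32712 + (23 + 55 + 1/136)) = 32354*(32712 + (23 + 55 + 1/136)) = 32354*(32712 + 10609/136) = 32354*(4459441/136) = 72140377057/68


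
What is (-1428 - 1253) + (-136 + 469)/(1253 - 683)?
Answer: -509279/190 ≈ -2680.4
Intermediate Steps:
(-1428 - 1253) + (-136 + 469)/(1253 - 683) = -2681 + 333/570 = -2681 + 333*(1/570) = -2681 + 111/190 = -509279/190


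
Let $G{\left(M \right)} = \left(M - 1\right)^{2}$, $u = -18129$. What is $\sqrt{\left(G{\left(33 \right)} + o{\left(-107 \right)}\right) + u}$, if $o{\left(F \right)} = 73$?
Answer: $2 i \sqrt{4258} \approx 130.51 i$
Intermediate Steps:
$G{\left(M \right)} = \left(-1 + M\right)^{2}$
$\sqrt{\left(G{\left(33 \right)} + o{\left(-107 \right)}\right) + u} = \sqrt{\left(\left(-1 + 33\right)^{2} + 73\right) - 18129} = \sqrt{\left(32^{2} + 73\right) - 18129} = \sqrt{\left(1024 + 73\right) - 18129} = \sqrt{1097 - 18129} = \sqrt{-17032} = 2 i \sqrt{4258}$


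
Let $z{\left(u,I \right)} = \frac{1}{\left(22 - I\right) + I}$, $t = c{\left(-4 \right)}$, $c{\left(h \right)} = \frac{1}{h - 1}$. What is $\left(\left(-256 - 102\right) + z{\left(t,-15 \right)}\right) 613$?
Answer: $- \frac{4827375}{22} \approx -2.1943 \cdot 10^{5}$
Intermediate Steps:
$c{\left(h \right)} = \frac{1}{-1 + h}$
$t = - \frac{1}{5}$ ($t = \frac{1}{-1 - 4} = \frac{1}{-5} = - \frac{1}{5} \approx -0.2$)
$z{\left(u,I \right)} = \frac{1}{22}$
$\left(\left(-256 - 102\right) + z{\left(t,-15 \right)}\right) 613 = \left(\left(-256 - 102\right) + \frac{1}{22}\right) 613 = \left(-358 + \frac{1}{22}\right) 613 = \left(- \frac{7875}{22}\right) 613 = - \frac{4827375}{22}$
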